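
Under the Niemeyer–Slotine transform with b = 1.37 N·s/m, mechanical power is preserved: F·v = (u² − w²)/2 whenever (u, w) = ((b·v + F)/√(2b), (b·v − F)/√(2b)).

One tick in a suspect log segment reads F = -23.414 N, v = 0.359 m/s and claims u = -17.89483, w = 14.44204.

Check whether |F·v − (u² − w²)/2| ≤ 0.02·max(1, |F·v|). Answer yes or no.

F·v = (-23.414)×0.359 = -8.4056 W.
(u² − w²)/2 = (320.2249 − 208.5725)/2 = 55.8262 W.
|Δ| = 64.2318;  2% of max(1, |F·v|) = 0.1681.

no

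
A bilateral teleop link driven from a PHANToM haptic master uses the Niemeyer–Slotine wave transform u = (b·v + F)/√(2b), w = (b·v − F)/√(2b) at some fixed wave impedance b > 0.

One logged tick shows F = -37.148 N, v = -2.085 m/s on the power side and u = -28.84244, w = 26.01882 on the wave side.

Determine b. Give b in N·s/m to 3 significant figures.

b = 0.917 N·s/m

u + w = -2.8236;  u + w = √(2b)·v, so √(2b) = -2.8236/(-2.085) = 1.3543.
b = (√(2b))²/2 = 1.8340/2 = 0.9170.
(Check via u − w = 2F/√(2b): u − w = -54.8613, 2F/√(2b) = -54.8612.)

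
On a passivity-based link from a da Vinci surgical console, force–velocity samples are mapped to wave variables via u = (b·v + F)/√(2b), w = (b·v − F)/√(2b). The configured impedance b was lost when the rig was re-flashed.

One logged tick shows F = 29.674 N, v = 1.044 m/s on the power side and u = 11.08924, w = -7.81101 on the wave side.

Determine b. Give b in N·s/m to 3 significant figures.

b = 4.93 N·s/m

u + w = 3.27823;  u + w = √(2b)·v, so √(2b) = 3.27823/1.044 = 3.14007.
b = (√(2b))²/2 = 9.86002/2 = 4.93001.
(Check via u − w = 2F/√(2b): u − w = 18.90025, 2F/√(2b) = 18.90023.)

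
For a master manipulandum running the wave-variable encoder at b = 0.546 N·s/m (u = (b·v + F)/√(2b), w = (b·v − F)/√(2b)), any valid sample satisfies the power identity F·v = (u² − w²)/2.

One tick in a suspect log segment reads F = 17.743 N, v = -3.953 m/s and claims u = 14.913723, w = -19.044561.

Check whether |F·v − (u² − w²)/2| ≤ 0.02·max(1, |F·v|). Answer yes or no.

yes

F·v = 17.743×(-3.953) = -70.138079 W.
(u² − w²)/2 = (222.419134 − 362.695304)/2 = -70.138085 W.
|Δ| = 0.000006;  2% of max(1, |F·v|) = 1.402762.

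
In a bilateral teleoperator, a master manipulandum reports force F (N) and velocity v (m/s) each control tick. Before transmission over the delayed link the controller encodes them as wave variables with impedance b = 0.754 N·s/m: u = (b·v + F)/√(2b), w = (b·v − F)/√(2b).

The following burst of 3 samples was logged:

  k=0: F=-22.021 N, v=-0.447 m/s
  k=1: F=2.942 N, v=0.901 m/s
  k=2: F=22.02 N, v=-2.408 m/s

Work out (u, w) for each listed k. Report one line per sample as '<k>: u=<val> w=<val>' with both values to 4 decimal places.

k=0: b·v=0.754×(-0.447)=-0.3370; √(2b)=1.2280; u=(-0.3370+(-22.021))/1.2280=-18.2068, w=(-0.3370−(-22.021))/1.2280=17.6579
k=1: b·v=0.754×0.901=0.6794; √(2b)=1.2280; u=(0.6794+2.942)/1.2280=2.9490, w=(0.6794−2.942)/1.2280=-1.8425
k=2: b·v=0.754×(-2.408)=-1.8156; √(2b)=1.2280; u=(-1.8156+22.02)/1.2280=16.4530, w=(-1.8156−22.02)/1.2280=-19.4100

0: u=-18.2068 w=17.6579
1: u=2.9490 w=-1.8425
2: u=16.4530 w=-19.4100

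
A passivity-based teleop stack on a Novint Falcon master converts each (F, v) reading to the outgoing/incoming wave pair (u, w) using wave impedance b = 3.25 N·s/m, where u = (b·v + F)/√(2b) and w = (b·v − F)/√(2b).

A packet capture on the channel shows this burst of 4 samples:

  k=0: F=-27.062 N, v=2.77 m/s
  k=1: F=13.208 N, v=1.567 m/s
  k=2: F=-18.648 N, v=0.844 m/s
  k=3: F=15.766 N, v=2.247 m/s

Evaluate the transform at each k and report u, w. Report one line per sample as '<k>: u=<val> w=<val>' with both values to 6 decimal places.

0: u=-7.083519 w=14.145661
1: u=7.178145 w=-3.183063
2: u=-6.238454 w=8.390240
3: u=9.048308 w=-3.319560

k=0: b·v=3.25×2.77=9.002500; √(2b)=2.549510; u=(9.002500+(-27.062))/2.549510=-7.083519, w=(9.002500−(-27.062))/2.549510=14.145661
k=1: b·v=3.25×1.567=5.092750; √(2b)=2.549510; u=(5.092750+13.208)/2.549510=7.178145, w=(5.092750−13.208)/2.549510=-3.183063
k=2: b·v=3.25×0.844=2.743000; √(2b)=2.549510; u=(2.743000+(-18.648))/2.549510=-6.238454, w=(2.743000−(-18.648))/2.549510=8.390240
k=3: b·v=3.25×2.247=7.302750; √(2b)=2.549510; u=(7.302750+15.766)/2.549510=9.048308, w=(7.302750−15.766)/2.549510=-3.319560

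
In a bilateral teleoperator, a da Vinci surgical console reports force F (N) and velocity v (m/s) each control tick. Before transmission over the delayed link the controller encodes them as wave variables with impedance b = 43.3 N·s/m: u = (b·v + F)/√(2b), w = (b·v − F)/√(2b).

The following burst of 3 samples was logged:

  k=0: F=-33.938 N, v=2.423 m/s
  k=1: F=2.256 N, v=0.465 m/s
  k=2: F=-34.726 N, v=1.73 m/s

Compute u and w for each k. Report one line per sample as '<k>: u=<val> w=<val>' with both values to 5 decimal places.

0: u=7.62718 w=14.92104
1: u=2.40605 w=1.92120
2: u=4.31801 w=11.78122

k=0: b·v=43.3×2.423=104.91590; √(2b)=9.30591; u=(104.91590+(-33.938))/9.30591=7.62718, w=(104.91590−(-33.938))/9.30591=14.92104
k=1: b·v=43.3×0.465=20.13450; √(2b)=9.30591; u=(20.13450+2.256)/9.30591=2.40605, w=(20.13450−2.256)/9.30591=1.92120
k=2: b·v=43.3×1.73=74.90900; √(2b)=9.30591; u=(74.90900+(-34.726))/9.30591=4.31801, w=(74.90900−(-34.726))/9.30591=11.78122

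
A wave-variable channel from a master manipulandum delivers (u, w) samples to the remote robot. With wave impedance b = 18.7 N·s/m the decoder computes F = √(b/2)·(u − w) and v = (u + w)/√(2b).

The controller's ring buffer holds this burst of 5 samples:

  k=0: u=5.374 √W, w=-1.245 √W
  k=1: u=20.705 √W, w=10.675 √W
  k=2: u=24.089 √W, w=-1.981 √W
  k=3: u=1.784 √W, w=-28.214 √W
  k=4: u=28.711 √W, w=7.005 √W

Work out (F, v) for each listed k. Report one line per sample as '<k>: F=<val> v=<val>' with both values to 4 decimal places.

k=0: u−w=6.6190, u+w=4.1290; √(b/2)=3.0578, √(2b)=6.1156; F=3.0578×6.619=20.2394, v=4.1290/6.1156=0.6752
k=1: u−w=10.0300, u+w=31.3800; √(b/2)=3.0578, √(2b)=6.1156; F=3.0578×10.03=30.6695, v=31.3800/6.1156=5.1312
k=2: u−w=26.0700, u+w=22.1080; √(b/2)=3.0578, √(2b)=6.1156; F=3.0578×26.07=79.7162, v=22.1080/6.1156=3.6150
k=3: u−w=29.9980, u+w=-26.4300; √(b/2)=3.0578, √(2b)=6.1156; F=3.0578×29.998=91.7272, v=-26.4300/6.1156=-4.3218
k=4: u−w=21.7060, u+w=35.7160; √(b/2)=3.0578, √(2b)=6.1156; F=3.0578×21.706=66.3721, v=35.7160/6.1156=5.8402

0: F=20.2394 v=0.6752
1: F=30.6695 v=5.1312
2: F=79.7162 v=3.6150
3: F=91.7272 v=-4.3218
4: F=66.3721 v=5.8402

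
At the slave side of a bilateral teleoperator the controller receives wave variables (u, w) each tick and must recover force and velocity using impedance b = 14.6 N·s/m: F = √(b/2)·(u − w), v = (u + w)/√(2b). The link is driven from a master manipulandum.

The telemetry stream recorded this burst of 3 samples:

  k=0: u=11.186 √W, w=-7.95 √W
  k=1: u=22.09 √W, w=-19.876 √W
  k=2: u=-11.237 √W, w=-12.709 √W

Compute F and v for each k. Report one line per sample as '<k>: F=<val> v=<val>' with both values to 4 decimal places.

k=0: u−w=19.1360, u+w=3.2360; √(b/2)=2.7019, √(2b)=5.4037; F=2.7019×19.136=51.7026, v=3.2360/5.4037=0.5988
k=1: u−w=41.9660, u+w=2.2140; √(b/2)=2.7019, √(2b)=5.4037; F=2.7019×41.966=113.3859, v=2.2140/5.4037=0.4097
k=2: u−w=1.4720, u+w=-23.9460; √(b/2)=2.7019, √(2b)=5.4037; F=2.7019×1.472=3.9771, v=-23.9460/5.4037=-4.4314

0: F=51.7026 v=0.5988
1: F=113.3859 v=0.4097
2: F=3.9771 v=-4.4314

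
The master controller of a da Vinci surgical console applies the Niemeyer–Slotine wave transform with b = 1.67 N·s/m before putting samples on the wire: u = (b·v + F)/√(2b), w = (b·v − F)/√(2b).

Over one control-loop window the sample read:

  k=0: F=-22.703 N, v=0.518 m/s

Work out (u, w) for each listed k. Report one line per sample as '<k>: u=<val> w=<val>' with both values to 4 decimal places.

k=0: b·v=1.67×0.518=0.8651; √(2b)=1.8276; u=(0.8651+(-22.703))/1.8276=-11.9492, w=(0.8651−(-22.703))/1.8276=12.8959

0: u=-11.9492 w=12.8959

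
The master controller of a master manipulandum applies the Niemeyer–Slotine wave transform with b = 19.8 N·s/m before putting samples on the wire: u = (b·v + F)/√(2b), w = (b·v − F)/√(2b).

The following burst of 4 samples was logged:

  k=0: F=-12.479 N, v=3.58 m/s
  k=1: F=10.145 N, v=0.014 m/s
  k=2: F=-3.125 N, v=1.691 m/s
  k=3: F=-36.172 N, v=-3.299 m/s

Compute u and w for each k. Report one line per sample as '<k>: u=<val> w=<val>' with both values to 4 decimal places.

k=0: b·v=19.8×3.58=70.8840; √(2b)=6.2929; u=(70.8840+(-12.479))/6.2929=9.2812, w=(70.8840−(-12.479))/6.2929=13.2473
k=1: b·v=19.8×0.014=0.2772; √(2b)=6.2929; u=(0.2772+10.145)/6.2929=1.6562, w=(0.2772−10.145)/6.2929=-1.5681
k=2: b·v=19.8×1.691=33.4818; √(2b)=6.2929; u=(33.4818+(-3.125))/6.2929=4.8240, w=(33.4818−(-3.125))/6.2929=5.8172
k=3: b·v=19.8×(-3.299)=-65.3202; √(2b)=6.2929; u=(-65.3202+(-36.172))/6.2929=-16.1282, w=(-65.3202−(-36.172))/6.2929=-4.6320

0: u=9.2812 w=13.2473
1: u=1.6562 w=-1.5681
2: u=4.8240 w=5.8172
3: u=-16.1282 w=-4.6320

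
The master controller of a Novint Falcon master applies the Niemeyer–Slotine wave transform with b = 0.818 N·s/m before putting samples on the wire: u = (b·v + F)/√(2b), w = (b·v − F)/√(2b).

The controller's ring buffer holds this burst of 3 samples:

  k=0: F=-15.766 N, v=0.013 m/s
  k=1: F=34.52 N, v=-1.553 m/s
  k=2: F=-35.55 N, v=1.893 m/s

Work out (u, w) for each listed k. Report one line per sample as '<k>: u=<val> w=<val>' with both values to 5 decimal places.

k=0: b·v=0.818×0.013=0.01063; √(2b)=1.27906; u=(0.01063+(-15.766))/1.27906=-12.31790, w=(0.01063−(-15.766))/1.27906=12.33453
k=1: b·v=0.818×(-1.553)=-1.27035; √(2b)=1.27906; u=(-1.27035+34.52)/1.27906=25.99533, w=(-1.27035−34.52)/1.27906=-27.98172
k=2: b·v=0.818×1.893=1.54847; √(2b)=1.27906; u=(1.54847+(-35.55))/1.27906=-26.58317, w=(1.54847−(-35.55))/1.27906=29.00443

0: u=-12.31790 w=12.33453
1: u=25.99533 w=-27.98172
2: u=-26.58317 w=29.00443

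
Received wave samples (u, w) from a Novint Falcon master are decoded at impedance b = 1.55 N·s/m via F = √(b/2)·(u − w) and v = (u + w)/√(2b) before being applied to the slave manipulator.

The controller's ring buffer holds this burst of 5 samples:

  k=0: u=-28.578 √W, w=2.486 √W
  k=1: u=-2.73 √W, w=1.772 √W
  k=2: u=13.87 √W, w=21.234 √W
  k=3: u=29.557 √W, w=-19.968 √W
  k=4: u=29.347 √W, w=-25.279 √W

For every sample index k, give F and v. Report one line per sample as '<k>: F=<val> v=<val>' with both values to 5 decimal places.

0: F=-27.34691 v=-14.81926
1: F=-3.96329 v=-0.54411
2: F=-6.48283 v=19.93773
3: F=43.59888 v=5.44619
4: F=48.08950 v=2.31047

k=0: u−w=-31.06400, u+w=-26.09200; √(b/2)=0.88034, √(2b)=1.76068; F=0.88034×(-31.064)=-27.34691, v=-26.09200/1.76068=-14.81926
k=1: u−w=-4.50200, u+w=-0.95800; √(b/2)=0.88034, √(2b)=1.76068; F=0.88034×(-4.502)=-3.96329, v=-0.95800/1.76068=-0.54411
k=2: u−w=-7.36400, u+w=35.10400; √(b/2)=0.88034, √(2b)=1.76068; F=0.88034×(-7.364)=-6.48283, v=35.10400/1.76068=19.93773
k=3: u−w=49.52500, u+w=9.58900; √(b/2)=0.88034, √(2b)=1.76068; F=0.88034×49.525=43.59888, v=9.58900/1.76068=5.44619
k=4: u−w=54.62600, u+w=4.06800; √(b/2)=0.88034, √(2b)=1.76068; F=0.88034×54.626=48.08950, v=4.06800/1.76068=2.31047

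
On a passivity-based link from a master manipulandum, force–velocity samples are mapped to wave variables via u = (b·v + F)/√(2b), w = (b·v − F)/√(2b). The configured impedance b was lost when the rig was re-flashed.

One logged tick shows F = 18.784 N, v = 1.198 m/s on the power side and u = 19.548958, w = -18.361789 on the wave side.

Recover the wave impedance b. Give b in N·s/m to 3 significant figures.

b = 0.491 N·s/m

u + w = 1.187169;  u + w = √(2b)·v, so √(2b) = 1.187169/1.198 = 0.990959.
b = (√(2b))²/2 = 0.982000/2 = 0.491000.
(Check via u − w = 2F/√(2b): u − w = 37.910747, 2F/√(2b) = 37.910747.)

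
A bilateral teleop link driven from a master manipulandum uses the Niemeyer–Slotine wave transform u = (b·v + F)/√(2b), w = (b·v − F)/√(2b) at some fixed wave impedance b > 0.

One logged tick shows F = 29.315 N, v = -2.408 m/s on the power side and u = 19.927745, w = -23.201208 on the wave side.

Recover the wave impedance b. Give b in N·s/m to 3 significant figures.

b = 0.924 N·s/m

u + w = -3.273463;  u + w = √(2b)·v, so √(2b) = -3.273463/(-2.408) = 1.359412.
b = (√(2b))²/2 = 1.848000/2 = 0.924000.
(Check via u − w = 2F/√(2b): u − w = 43.128953, 2F/√(2b) = 43.128955.)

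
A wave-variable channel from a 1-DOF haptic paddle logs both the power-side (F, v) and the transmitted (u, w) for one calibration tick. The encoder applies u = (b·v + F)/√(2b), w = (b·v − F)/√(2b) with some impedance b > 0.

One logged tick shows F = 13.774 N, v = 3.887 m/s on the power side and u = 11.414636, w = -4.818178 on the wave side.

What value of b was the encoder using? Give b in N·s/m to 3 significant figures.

u + w = 6.596458;  u + w = √(2b)·v, so √(2b) = 6.596458/3.887 = 1.697056.
b = (√(2b))²/2 = 2.880000/2 = 1.440000.
(Check via u − w = 2F/√(2b): u − w = 16.232814, 2F/√(2b) = 16.232814.)

b = 1.44 N·s/m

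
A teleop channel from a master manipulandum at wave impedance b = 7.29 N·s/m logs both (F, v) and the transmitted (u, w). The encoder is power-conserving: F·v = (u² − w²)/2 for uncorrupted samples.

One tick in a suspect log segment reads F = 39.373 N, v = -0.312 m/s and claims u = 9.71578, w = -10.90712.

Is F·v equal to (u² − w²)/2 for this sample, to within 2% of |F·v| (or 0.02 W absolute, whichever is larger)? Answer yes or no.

yes

F·v = 39.373×(-0.312) = -12.2844 W.
(u² − w²)/2 = (94.3964 − 118.9653)/2 = -12.2844 W.
|Δ| = 0.0001;  2% of max(1, |F·v|) = 0.2457.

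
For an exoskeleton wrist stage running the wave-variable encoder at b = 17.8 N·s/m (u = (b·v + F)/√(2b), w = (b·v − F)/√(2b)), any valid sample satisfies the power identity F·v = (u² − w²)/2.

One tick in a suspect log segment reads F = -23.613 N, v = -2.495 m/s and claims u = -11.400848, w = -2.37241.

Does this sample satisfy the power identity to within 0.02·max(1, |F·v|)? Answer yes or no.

no

F·v = (-23.613)×(-2.495) = 58.914435 W.
(u² − w²)/2 = (129.979335 − 5.628329)/2 = 62.175503 W.
|Δ| = 3.261068;  2% of max(1, |F·v|) = 1.178289.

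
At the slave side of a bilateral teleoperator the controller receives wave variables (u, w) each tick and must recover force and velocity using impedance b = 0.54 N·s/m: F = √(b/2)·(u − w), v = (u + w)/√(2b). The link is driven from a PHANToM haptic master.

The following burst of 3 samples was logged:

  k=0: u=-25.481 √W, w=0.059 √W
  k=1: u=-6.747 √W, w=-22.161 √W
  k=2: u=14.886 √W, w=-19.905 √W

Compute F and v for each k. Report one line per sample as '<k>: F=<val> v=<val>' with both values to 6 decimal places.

k=0: u−w=-25.540000, u+w=-25.422000; √(b/2)=0.519615, √(2b)=1.039230; F=0.519615×(-25.54)=-13.270973, v=-25.422000/1.039230=-24.462331
k=1: u−w=15.414000, u+w=-28.908000; √(b/2)=0.519615, √(2b)=1.039230; F=0.519615×15.414=8.009349, v=-28.908000/1.039230=-27.816736
k=2: u−w=34.791000, u+w=-5.019000; √(b/2)=0.519615, √(2b)=1.039230; F=0.519615×34.791=18.077934, v=-5.019000/1.039230=-4.829535

0: F=-13.270973 v=-24.462331
1: F=8.009349 v=-27.816736
2: F=18.077934 v=-4.829535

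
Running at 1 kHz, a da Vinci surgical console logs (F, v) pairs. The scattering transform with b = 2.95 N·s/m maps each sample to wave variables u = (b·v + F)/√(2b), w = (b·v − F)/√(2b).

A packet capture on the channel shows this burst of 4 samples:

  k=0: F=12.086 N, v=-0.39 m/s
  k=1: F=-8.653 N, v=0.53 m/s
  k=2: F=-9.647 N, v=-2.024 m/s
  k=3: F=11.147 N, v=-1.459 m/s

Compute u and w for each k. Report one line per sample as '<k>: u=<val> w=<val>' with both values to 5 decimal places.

0: u=4.50207 w=-5.44938
1: u=-2.91870 w=4.20607
2: u=-6.42975 w=1.51347
3: u=2.81720 w=-6.36110

k=0: b·v=2.95×(-0.39)=-1.15050; √(2b)=2.42899; u=(-1.15050+12.086)/2.42899=4.50207, w=(-1.15050−12.086)/2.42899=-5.44938
k=1: b·v=2.95×0.53=1.56350; √(2b)=2.42899; u=(1.56350+(-8.653))/2.42899=-2.91870, w=(1.56350−(-8.653))/2.42899=4.20607
k=2: b·v=2.95×(-2.024)=-5.97080; √(2b)=2.42899; u=(-5.97080+(-9.647))/2.42899=-6.42975, w=(-5.97080−(-9.647))/2.42899=1.51347
k=3: b·v=2.95×(-1.459)=-4.30405; √(2b)=2.42899; u=(-4.30405+11.147)/2.42899=2.81720, w=(-4.30405−11.147)/2.42899=-6.36110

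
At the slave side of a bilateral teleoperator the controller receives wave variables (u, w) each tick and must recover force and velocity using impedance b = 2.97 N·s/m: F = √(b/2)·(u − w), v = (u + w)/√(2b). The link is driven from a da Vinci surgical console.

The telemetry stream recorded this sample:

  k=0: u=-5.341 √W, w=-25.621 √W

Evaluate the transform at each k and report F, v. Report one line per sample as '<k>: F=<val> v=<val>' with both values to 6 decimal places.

k=0: u−w=20.280000, u+w=-30.962000; √(b/2)=1.218606, √(2b)=2.437212; F=1.218606×20.28=24.713325, v=-30.962000/2.437212=-12.703862

0: F=24.713325 v=-12.703862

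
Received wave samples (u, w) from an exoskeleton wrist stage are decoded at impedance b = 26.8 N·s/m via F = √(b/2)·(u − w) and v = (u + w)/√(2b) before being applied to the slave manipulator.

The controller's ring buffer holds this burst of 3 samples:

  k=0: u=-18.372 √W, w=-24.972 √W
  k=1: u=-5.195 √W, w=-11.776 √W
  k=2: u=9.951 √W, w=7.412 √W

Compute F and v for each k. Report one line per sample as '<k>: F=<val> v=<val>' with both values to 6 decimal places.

k=0: u−w=6.600000, u+w=-43.344000; √(b/2)=3.660601, √(2b)=7.321202; F=3.660601×6.6=24.159967, v=-43.344000/7.321202=-5.920339
k=1: u−w=6.581000, u+w=-16.971000; √(b/2)=3.660601, √(2b)=7.321202; F=3.660601×6.581=24.090415, v=-16.971000/7.321202=-2.318062
k=2: u−w=2.539000, u+w=17.363000; √(b/2)=3.660601, √(2b)=7.321202; F=3.660601×2.539=9.294266, v=17.363000/7.321202=2.371605

0: F=24.159967 v=-5.920339
1: F=24.090415 v=-2.318062
2: F=9.294266 v=2.371605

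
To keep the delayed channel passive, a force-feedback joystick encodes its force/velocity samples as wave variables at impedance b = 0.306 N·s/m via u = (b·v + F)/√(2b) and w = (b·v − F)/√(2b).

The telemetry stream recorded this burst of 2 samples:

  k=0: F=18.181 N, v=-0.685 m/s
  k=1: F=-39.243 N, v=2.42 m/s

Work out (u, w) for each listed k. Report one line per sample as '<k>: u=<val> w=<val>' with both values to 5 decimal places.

0: u=22.97238 w=-23.50826
1: u=-49.21676 w=51.10993

k=0: b·v=0.306×(-0.685)=-0.20961; √(2b)=0.78230; u=(-0.20961+18.181)/0.78230=22.97238, w=(-0.20961−18.181)/0.78230=-23.50826
k=1: b·v=0.306×2.42=0.74052; √(2b)=0.78230; u=(0.74052+(-39.243))/0.78230=-49.21676, w=(0.74052−(-39.243))/0.78230=51.10993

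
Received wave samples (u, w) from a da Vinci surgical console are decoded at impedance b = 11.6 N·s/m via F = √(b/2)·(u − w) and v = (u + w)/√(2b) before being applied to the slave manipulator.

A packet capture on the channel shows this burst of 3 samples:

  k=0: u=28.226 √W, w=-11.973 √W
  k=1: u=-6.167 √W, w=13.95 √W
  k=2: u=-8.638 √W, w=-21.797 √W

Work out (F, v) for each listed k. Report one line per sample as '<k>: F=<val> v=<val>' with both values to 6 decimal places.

0: F=96.812012 v=3.374345
1: F=-48.448152 v=1.615857
2: F=31.691069 v=-6.318723

k=0: u−w=40.199000, u+w=16.253000; √(b/2)=2.408319, √(2b)=4.816638; F=2.408319×40.199=96.812012, v=16.253000/4.816638=3.374345
k=1: u−w=-20.117000, u+w=7.783000; √(b/2)=2.408319, √(2b)=4.816638; F=2.408319×(-20.117)=-48.448152, v=7.783000/4.816638=1.615857
k=2: u−w=13.159000, u+w=-30.435000; √(b/2)=2.408319, √(2b)=4.816638; F=2.408319×13.159=31.691069, v=-30.435000/4.816638=-6.318723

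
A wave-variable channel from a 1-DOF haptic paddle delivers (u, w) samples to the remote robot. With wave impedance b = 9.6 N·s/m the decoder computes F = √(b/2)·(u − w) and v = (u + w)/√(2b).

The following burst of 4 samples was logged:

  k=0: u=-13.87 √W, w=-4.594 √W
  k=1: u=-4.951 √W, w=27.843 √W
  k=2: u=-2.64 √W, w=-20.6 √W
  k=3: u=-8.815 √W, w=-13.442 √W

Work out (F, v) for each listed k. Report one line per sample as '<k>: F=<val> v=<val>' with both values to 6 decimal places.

k=0: u−w=-9.276000, u+w=-18.464000; √(b/2)=2.190890, √(2b)=4.381780; F=2.190890×(-9.276)=-20.322698, v=-18.464000/4.381780=-4.213812
k=1: u−w=-32.794000, u+w=22.892000; √(b/2)=2.190890, √(2b)=4.381780; F=2.190890×(-32.794)=-71.848054, v=22.892000/4.381780=5.224360
k=2: u−w=17.960000, u+w=-23.240000; √(b/2)=2.190890, √(2b)=4.381780; F=2.190890×17.96=39.348389, v=-23.240000/4.381780=-5.303780
k=3: u−w=4.627000, u+w=-22.257000; √(b/2)=2.190890, √(2b)=4.381780; F=2.190890×4.627=10.137249, v=-22.257000/4.381780=-5.079442

0: F=-20.322698 v=-4.213812
1: F=-71.848054 v=5.224360
2: F=39.348389 v=-5.303780
3: F=10.137249 v=-5.079442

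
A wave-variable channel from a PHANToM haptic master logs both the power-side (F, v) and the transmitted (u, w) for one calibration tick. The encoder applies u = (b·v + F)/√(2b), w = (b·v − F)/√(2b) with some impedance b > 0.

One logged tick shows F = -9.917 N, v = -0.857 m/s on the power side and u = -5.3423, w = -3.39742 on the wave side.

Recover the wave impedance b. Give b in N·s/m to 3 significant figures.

b = 52 N·s/m

u + w = -8.7397;  u + w = √(2b)·v, so √(2b) = -8.7397/(-0.857) = 10.1980.
b = (√(2b))²/2 = 104.0000/2 = 52.0000.
(Check via u − w = 2F/√(2b): u − w = -1.9449, 2F/√(2b) = -1.9449.)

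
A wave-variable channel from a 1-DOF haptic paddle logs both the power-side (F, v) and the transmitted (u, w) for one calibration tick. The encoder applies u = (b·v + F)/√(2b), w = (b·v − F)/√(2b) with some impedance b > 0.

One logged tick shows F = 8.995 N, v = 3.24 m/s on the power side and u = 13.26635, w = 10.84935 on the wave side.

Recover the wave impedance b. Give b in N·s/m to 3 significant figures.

u + w = 24.1157;  u + w = √(2b)·v, so √(2b) = 24.1157/3.24 = 7.4431.
b = (√(2b))²/2 = 55.4000/2 = 27.7000.
(Check via u − w = 2F/√(2b): u − w = 2.4170, 2F/√(2b) = 2.4170.)

b = 27.7 N·s/m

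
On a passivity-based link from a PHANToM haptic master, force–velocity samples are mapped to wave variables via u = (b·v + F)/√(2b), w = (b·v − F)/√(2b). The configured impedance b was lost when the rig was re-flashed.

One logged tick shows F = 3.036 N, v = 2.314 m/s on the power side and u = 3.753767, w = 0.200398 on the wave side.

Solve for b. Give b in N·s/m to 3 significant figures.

u + w = 3.954165;  u + w = √(2b)·v, so √(2b) = 3.954165/2.314 = 1.708801.
b = (√(2b))²/2 = 2.920000/2 = 1.460000.
(Check via u − w = 2F/√(2b): u − w = 3.553369, 2F/√(2b) = 3.553369.)

b = 1.46 N·s/m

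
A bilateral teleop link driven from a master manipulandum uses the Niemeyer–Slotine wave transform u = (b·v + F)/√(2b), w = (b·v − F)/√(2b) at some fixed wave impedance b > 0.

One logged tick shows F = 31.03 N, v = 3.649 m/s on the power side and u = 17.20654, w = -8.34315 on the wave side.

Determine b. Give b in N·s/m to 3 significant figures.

b = 2.95 N·s/m

u + w = 8.86339;  u + w = √(2b)·v, so √(2b) = 8.86339/3.649 = 2.42899.
b = (√(2b))²/2 = 5.90000/2 = 2.95000.
(Check via u − w = 2F/√(2b): u − w = 25.54969, 2F/√(2b) = 25.54970.)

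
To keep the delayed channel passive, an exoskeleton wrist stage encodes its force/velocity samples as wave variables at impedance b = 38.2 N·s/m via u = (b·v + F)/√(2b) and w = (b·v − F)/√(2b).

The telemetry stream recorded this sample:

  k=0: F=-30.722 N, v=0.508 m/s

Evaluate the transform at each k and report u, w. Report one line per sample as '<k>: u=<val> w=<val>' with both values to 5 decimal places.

0: u=-1.29468 w=5.73496

k=0: b·v=38.2×0.508=19.40560; √(2b)=8.74071; u=(19.40560+(-30.722))/8.74071=-1.29468, w=(19.40560−(-30.722))/8.74071=5.73496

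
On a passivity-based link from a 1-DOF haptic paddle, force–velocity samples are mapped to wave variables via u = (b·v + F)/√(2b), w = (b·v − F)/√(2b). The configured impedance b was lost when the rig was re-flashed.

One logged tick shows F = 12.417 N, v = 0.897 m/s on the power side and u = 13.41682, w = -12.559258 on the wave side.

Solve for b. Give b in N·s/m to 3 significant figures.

b = 0.457 N·s/m

u + w = 0.857562;  u + w = √(2b)·v, so √(2b) = 0.857562/0.897 = 0.956033.
b = (√(2b))²/2 = 0.914000/2 = 0.457000.
(Check via u − w = 2F/√(2b): u − w = 25.976078, 2F/√(2b) = 25.976079.)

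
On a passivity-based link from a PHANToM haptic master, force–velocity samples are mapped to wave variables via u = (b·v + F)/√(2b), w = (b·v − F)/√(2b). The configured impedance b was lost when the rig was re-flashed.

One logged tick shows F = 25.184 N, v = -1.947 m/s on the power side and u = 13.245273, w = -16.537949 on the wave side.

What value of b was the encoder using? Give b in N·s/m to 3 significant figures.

b = 1.43 N·s/m

u + w = -3.292676;  u + w = √(2b)·v, so √(2b) = -3.292676/(-1.947) = 1.691154.
b = (√(2b))²/2 = 2.860000/2 = 1.430000.
(Check via u − w = 2F/√(2b): u − w = 29.783222, 2F/√(2b) = 29.783221.)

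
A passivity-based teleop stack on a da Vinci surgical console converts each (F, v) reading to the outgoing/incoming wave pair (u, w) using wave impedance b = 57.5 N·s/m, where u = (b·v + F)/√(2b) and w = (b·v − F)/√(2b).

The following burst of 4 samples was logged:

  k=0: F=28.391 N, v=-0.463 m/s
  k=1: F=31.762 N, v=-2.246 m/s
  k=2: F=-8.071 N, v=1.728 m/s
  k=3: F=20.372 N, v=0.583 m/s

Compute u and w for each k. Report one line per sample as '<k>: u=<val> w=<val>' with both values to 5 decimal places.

k=0: b·v=57.5×(-0.463)=-26.62250; √(2b)=10.72381; u=(-26.62250+28.391)/10.72381=0.16491, w=(-26.62250−28.391)/10.72381=-5.13004
k=1: b·v=57.5×(-2.246)=-129.14500; √(2b)=10.72381; u=(-129.14500+31.762)/10.72381=-9.08101, w=(-129.14500−31.762)/10.72381=-15.00466
k=2: b·v=57.5×1.728=99.36000; √(2b)=10.72381; u=(99.36000+(-8.071))/10.72381=8.51274, w=(99.36000−(-8.071))/10.72381=10.01799
k=3: b·v=57.5×0.583=33.52250; √(2b)=10.72381; u=(33.52250+20.372)/10.72381=5.02569, w=(33.52250−20.372)/10.72381=1.22629

0: u=0.16491 w=-5.13004
1: u=-9.08101 w=-15.00466
2: u=8.51274 w=10.01799
3: u=5.02569 w=1.22629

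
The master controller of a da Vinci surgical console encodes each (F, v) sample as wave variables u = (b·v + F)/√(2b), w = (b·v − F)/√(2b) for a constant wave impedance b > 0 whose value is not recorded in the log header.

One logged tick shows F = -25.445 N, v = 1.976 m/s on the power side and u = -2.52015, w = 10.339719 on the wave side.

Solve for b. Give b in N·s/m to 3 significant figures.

b = 7.83 N·s/m

u + w = 7.819569;  u + w = √(2b)·v, so √(2b) = 7.819569/1.976 = 3.957272.
b = (√(2b))²/2 = 15.660000/2 = 7.830000.
(Check via u − w = 2F/√(2b): u − w = -12.859869, 2F/√(2b) = -12.859870.)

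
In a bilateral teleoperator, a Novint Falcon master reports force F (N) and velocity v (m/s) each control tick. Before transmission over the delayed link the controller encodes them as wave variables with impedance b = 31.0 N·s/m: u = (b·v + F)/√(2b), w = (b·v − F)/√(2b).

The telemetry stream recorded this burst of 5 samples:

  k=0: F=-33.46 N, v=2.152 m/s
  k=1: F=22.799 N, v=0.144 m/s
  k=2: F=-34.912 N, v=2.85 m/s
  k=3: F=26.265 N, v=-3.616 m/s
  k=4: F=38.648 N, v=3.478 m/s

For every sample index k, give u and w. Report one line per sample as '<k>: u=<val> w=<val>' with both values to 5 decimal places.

k=0: b·v=31.0×2.152=66.71200; √(2b)=7.87401; u=(66.71200+(-33.46))/7.87401=4.22301, w=(66.71200−(-33.46))/7.87401=12.72186
k=1: b·v=31.0×0.144=4.46400; √(2b)=7.87401; u=(4.46400+22.799)/7.87401=3.46240, w=(4.46400−22.799)/7.87401=-2.32855
k=2: b·v=31.0×2.85=88.35000; √(2b)=7.87401; u=(88.35000+(-34.912))/7.87401=6.78663, w=(88.35000−(-34.912))/7.87401=15.65429
k=3: b·v=31.0×(-3.616)=-112.09600; √(2b)=7.87401; u=(-112.09600+26.265)/7.87401=-10.90055, w=(-112.09600−26.265)/7.87401=-17.57186
k=4: b·v=31.0×3.478=107.81800; √(2b)=7.87401; u=(107.81800+38.648)/7.87401=18.60120, w=(107.81800−38.648)/7.87401=8.78460

0: u=4.22301 w=12.72186
1: u=3.46240 w=-2.32855
2: u=6.78663 w=15.65429
3: u=-10.90055 w=-17.57186
4: u=18.60120 w=8.78460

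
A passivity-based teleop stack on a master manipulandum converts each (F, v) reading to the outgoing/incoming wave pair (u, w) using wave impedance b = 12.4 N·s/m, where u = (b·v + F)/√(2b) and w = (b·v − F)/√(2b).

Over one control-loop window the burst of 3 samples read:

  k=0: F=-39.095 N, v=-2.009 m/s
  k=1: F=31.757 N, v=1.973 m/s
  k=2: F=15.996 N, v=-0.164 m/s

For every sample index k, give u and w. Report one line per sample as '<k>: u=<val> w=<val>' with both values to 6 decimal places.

k=0: b·v=12.4×(-2.009)=-24.911600; √(2b)=4.979960; u=(-24.911600+(-39.095))/4.979960=-12.852835, w=(-24.911600−(-39.095))/4.979960=2.848095
k=1: b·v=12.4×1.973=24.465200; √(2b)=4.979960; u=(24.465200+31.757)/4.979960=11.289689, w=(24.465200−31.757)/4.979960=-1.464229
k=2: b·v=12.4×(-0.164)=-2.033600; √(2b)=4.979960; u=(-2.033600+15.996)/4.979960=2.803717, w=(-2.033600−15.996)/4.979960=-3.620431

0: u=-12.852835 w=2.848095
1: u=11.289689 w=-1.464229
2: u=2.803717 w=-3.620431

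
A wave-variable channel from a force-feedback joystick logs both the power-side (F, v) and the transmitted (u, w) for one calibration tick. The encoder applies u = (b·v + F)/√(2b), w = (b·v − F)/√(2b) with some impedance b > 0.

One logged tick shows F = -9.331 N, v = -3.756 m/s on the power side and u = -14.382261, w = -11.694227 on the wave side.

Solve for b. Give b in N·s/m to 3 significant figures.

b = 24.1 N·s/m

u + w = -26.076488;  u + w = √(2b)·v, so √(2b) = -26.076488/(-3.756) = 6.942622.
b = (√(2b))²/2 = 48.199999/2 = 24.100000.
(Check via u − w = 2F/√(2b): u − w = -2.688034, 2F/√(2b) = -2.688033.)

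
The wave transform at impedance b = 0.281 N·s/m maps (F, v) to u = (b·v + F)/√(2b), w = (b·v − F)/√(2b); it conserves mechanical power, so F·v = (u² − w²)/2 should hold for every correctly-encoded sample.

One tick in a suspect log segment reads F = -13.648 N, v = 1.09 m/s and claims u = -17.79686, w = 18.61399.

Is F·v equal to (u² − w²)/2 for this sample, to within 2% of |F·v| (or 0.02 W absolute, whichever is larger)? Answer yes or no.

yes

F·v = (-13.648)×1.09 = -14.8763 W.
(u² − w²)/2 = (316.7282 − 346.4806)/2 = -14.8762 W.
|Δ| = 0.0001;  2% of max(1, |F·v|) = 0.2975.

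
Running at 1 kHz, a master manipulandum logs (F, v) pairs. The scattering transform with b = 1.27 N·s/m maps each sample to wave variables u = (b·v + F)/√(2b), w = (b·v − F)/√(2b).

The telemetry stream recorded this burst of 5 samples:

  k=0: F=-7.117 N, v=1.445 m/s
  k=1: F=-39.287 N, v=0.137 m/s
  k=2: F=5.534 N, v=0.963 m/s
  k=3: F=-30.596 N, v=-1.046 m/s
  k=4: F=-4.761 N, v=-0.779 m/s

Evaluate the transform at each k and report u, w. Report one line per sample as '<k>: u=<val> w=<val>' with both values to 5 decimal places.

k=0: b·v=1.27×1.445=1.83515; √(2b)=1.59374; u=(1.83515+(-7.117))/1.59374=-3.31413, w=(1.83515−(-7.117))/1.59374=5.61708
k=1: b·v=1.27×0.137=0.17399; √(2b)=1.59374; u=(0.17399+(-39.287))/1.59374=-24.54169, w=(0.17399−(-39.287))/1.59374=24.76003
k=2: b·v=1.27×0.963=1.22301; √(2b)=1.59374; u=(1.22301+5.534)/1.59374=4.23973, w=(1.22301−5.534)/1.59374=-2.70496
k=3: b·v=1.27×(-1.046)=-1.32842; √(2b)=1.59374; u=(-1.32842+(-30.596))/1.59374=-20.03116, w=(-1.32842−(-30.596))/1.59374=18.36411
k=4: b·v=1.27×(-0.779)=-0.98933; √(2b)=1.59374; u=(-0.98933+(-4.761))/1.59374=-3.60808, w=(-0.98933−(-4.761))/1.59374=2.36656

0: u=-3.31413 w=5.61708
1: u=-24.54169 w=24.76003
2: u=4.23973 w=-2.70496
3: u=-20.03116 w=18.36411
4: u=-3.60808 w=2.36656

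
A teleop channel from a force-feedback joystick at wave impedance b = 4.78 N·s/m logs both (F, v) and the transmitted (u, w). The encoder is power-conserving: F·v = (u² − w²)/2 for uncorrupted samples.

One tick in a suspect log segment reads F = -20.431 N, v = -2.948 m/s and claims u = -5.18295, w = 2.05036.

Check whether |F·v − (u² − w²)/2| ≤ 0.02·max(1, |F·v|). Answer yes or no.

no

F·v = (-20.431)×(-2.948) = 60.2306 W.
(u² − w²)/2 = (26.8630 − 4.2040)/2 = 11.3295 W.
|Δ| = 48.9011;  2% of max(1, |F·v|) = 1.2046.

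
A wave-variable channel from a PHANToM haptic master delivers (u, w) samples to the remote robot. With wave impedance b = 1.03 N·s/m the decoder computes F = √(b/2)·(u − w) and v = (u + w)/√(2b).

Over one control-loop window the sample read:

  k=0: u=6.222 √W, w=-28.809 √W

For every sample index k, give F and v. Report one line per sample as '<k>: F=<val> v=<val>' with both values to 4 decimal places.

0: F=25.1395 v=-15.7371

k=0: u−w=35.0310, u+w=-22.5870; √(b/2)=0.7176, √(2b)=1.4353; F=0.7176×35.031=25.1395, v=-22.5870/1.4353=-15.7371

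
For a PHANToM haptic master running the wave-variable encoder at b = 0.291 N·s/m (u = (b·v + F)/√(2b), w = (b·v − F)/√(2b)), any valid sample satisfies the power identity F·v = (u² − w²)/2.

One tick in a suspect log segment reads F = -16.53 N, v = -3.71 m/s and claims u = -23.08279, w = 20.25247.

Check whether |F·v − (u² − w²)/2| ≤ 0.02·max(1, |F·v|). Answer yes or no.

F·v = (-16.53)×(-3.71) = 61.3263 W.
(u² − w²)/2 = (532.8152 − 410.1625)/2 = 61.3263 W.
|Δ| = 0.0000;  2% of max(1, |F·v|) = 1.2265.

yes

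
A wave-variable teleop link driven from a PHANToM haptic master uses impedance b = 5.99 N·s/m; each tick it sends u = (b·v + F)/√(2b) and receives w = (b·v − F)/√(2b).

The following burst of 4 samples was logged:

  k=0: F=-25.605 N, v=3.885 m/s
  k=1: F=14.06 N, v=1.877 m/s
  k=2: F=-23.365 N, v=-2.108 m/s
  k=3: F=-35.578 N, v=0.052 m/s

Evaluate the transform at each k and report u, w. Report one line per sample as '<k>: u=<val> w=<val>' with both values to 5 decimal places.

k=0: b·v=5.99×3.885=23.27115; √(2b)=3.46121; u=(23.27115+(-25.605))/3.46121=-0.67429, w=(23.27115−(-25.605))/3.46121=14.12110
k=1: b·v=5.99×1.877=11.24323; √(2b)=3.46121; u=(11.24323+14.06)/3.46121=7.31051, w=(11.24323−14.06)/3.46121=-0.81381
k=2: b·v=5.99×(-2.108)=-12.62692; √(2b)=3.46121; u=(-12.62692+(-23.365))/3.46121=-10.39864, w=(-12.62692−(-23.365))/3.46121=3.10240
k=3: b·v=5.99×0.052=0.31148; √(2b)=3.46121; u=(0.31148+(-35.578))/3.46121=-10.18906, w=(0.31148−(-35.578))/3.46121=10.36904

0: u=-0.67429 w=14.12110
1: u=7.31051 w=-0.81381
2: u=-10.39864 w=3.10240
3: u=-10.18906 w=10.36904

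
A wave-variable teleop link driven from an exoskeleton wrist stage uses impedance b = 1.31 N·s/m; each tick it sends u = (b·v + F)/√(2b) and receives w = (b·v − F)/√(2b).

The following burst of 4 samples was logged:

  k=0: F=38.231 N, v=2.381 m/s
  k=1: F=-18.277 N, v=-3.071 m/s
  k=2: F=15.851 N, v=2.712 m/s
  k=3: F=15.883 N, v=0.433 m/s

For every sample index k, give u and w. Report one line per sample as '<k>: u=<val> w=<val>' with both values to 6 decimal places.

0: u=25.546183 w=-21.692198
1: u=-13.776992 w=8.806144
2: u=11.987658 w=-7.597903
3: u=10.162986 w=-9.462114

k=0: b·v=1.31×2.381=3.119110; √(2b)=1.618641; u=(3.119110+38.231)/1.618641=25.546183, w=(3.119110−38.231)/1.618641=-21.692198
k=1: b·v=1.31×(-3.071)=-4.023010; √(2b)=1.618641; u=(-4.023010+(-18.277))/1.618641=-13.776992, w=(-4.023010−(-18.277))/1.618641=8.806144
k=2: b·v=1.31×2.712=3.552720; √(2b)=1.618641; u=(3.552720+15.851)/1.618641=11.987658, w=(3.552720−15.851)/1.618641=-7.597903
k=3: b·v=1.31×0.433=0.567230; √(2b)=1.618641; u=(0.567230+15.883)/1.618641=10.162986, w=(0.567230−15.883)/1.618641=-9.462114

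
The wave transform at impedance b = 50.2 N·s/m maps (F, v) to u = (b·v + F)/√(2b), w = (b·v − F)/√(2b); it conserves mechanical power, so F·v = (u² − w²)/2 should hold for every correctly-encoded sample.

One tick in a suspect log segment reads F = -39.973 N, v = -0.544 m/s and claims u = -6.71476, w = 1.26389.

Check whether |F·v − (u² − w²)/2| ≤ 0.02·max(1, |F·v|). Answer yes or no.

F·v = (-39.973)×(-0.544) = 21.74531 W.
(u² − w²)/2 = (45.08800 − 1.59742)/2 = 21.74529 W.
|Δ| = 0.00002;  2% of max(1, |F·v|) = 0.43491.

yes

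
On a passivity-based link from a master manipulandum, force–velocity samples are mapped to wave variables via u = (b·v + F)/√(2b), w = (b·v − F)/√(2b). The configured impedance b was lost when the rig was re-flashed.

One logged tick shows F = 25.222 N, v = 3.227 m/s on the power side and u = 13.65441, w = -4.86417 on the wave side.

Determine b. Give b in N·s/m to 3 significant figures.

u + w = 8.79024;  u + w = √(2b)·v, so √(2b) = 8.79024/3.227 = 2.72397.
b = (√(2b))²/2 = 7.41999/2 = 3.71000.
(Check via u − w = 2F/√(2b): u − w = 18.51858, 2F/√(2b) = 18.51858.)

b = 3.71 N·s/m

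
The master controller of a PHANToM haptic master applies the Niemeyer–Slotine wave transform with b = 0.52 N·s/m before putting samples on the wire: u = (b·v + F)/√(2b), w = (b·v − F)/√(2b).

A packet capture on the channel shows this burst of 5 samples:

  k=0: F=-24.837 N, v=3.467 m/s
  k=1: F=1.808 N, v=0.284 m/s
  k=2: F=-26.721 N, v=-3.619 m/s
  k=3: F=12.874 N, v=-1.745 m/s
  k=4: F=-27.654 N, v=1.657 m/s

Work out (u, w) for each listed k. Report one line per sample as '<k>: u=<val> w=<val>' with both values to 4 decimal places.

k=0: b·v=0.52×3.467=1.8028; √(2b)=1.0198; u=(1.8028+(-24.837))/1.0198=-22.5869, w=(1.8028−(-24.837))/1.0198=26.1225
k=1: b·v=0.52×0.284=0.1477; √(2b)=1.0198; u=(0.1477+1.808)/1.0198=1.9177, w=(0.1477−1.808)/1.0198=-1.6281
k=2: b·v=0.52×(-3.619)=-1.8819; √(2b)=1.0198; u=(-1.8819+(-26.721))/1.0198=-28.0474, w=(-1.8819−(-26.721))/1.0198=24.3568
k=3: b·v=0.52×(-1.745)=-0.9074; √(2b)=1.0198; u=(-0.9074+12.874)/1.0198=11.7342, w=(-0.9074−12.874)/1.0198=-13.5138
k=4: b·v=0.52×1.657=0.8616; √(2b)=1.0198; u=(0.8616+(-27.654))/1.0198=-26.2721, w=(0.8616−(-27.654))/1.0198=27.9619

0: u=-22.5869 w=26.1225
1: u=1.9177 w=-1.6281
2: u=-28.0474 w=24.3568
3: u=11.7342 w=-13.5138
4: u=-26.2721 w=27.9619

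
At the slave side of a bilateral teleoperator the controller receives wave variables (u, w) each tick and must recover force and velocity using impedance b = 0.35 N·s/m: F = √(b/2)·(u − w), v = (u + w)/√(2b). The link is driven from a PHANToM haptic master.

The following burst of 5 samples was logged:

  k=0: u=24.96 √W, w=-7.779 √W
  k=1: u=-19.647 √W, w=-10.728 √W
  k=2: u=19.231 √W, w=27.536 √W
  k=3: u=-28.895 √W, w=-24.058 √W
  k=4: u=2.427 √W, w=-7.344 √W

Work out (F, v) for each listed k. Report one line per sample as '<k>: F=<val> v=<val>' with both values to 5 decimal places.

0: F=13.69571 v=20.53522
1: F=-3.73109 v=-36.30507
2: F=-3.47423 v=55.89726
3: F=-2.02346 v=-63.29094
4: F=4.08750 v=-5.87694

k=0: u−w=32.73900, u+w=17.18100; √(b/2)=0.41833, √(2b)=0.83666; F=0.41833×32.739=13.69571, v=17.18100/0.83666=20.53522
k=1: u−w=-8.91900, u+w=-30.37500; √(b/2)=0.41833, √(2b)=0.83666; F=0.41833×(-8.919)=-3.73109, v=-30.37500/0.83666=-36.30507
k=2: u−w=-8.30500, u+w=46.76700; √(b/2)=0.41833, √(2b)=0.83666; F=0.41833×(-8.305)=-3.47423, v=46.76700/0.83666=55.89726
k=3: u−w=-4.83700, u+w=-52.95300; √(b/2)=0.41833, √(2b)=0.83666; F=0.41833×(-4.837)=-2.02346, v=-52.95300/0.83666=-63.29094
k=4: u−w=9.77100, u+w=-4.91700; √(b/2)=0.41833, √(2b)=0.83666; F=0.41833×9.771=4.08750, v=-4.91700/0.83666=-5.87694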